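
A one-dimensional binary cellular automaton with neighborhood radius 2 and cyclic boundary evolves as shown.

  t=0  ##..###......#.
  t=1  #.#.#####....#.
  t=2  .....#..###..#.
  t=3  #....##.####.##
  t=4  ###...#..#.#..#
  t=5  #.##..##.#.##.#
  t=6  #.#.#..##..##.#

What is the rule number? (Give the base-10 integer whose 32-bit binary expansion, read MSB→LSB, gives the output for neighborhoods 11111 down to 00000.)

  ##### -> .   bit 31 = 0  t=1,i=6
  ####. -> .   bit 30 = 0  t=1,i=7
  ###.# -> #   bit 29 = 1  t=3,i=11
  ###.. -> #   bit 28 = 1  t=0,i=6
  ##.## -> .   bit 27 = 0  t=3,i=7
  ##.#. -> #   bit 26 = 1  t=5,i=8
  ##..# -> #   bit 25 = 1  t=0,i=2
  ##... -> #   bit 24 = 1  t=0,i=7
  #.### -> .   bit 23 = 0  t=1,i=4
  #.##. -> #   bit 22 = 1  t=0,i=0
  #.#.# -> .   bit 21 = 0  t=1,i=0
  #.#.. -> #   bit 20 = 1  t=4,i=11
  #..## -> .   bit 19 = 0  t=0,i=3
  #..#. -> .   bit 18 = 0  t=2,i=12
  #...# -> .   bit 17 = 0  t=4,i=4
  #.... -> #   bit 16 = 1  t=0,i=8
  .#### -> #   bit 15 = 1  t=1,i=5
  .###. -> #   bit 14 = 1  t=0,i=5
  .##.# -> #   bit 13 = 1  t=3,i=6
  .##.. -> .   bit 12 = 0  t=0,i=1
  .#.## -> .   bit 11 = 0  t=0,i=14
  .#.#. -> .   bit 10 = 0  t=1,i=1
  .#..# -> #   bit 9 = 1  t=2,i=6
  .#... -> #   bit 8 = 1  t=2,i=14
  ..### -> #   bit 7 = 1  t=0,i=4
  ..##. -> .   bit 6 = 0  t=3,i=5
  ..#.# -> #   bit 5 = 1  t=0,i=13
  ..#.. -> #   bit 4 = 1  t=2,i=5
  ...## -> .   bit 3 = 0  t=3,i=4
  ...#. -> .   bit 2 = 0  t=0,i=12
  ....# -> .   bit 1 = 0  t=0,i=11
  ..... -> .   bit 0 = 0  t=0,i=9
  bits 00110111010100011110001110110000 = 928113584

928113584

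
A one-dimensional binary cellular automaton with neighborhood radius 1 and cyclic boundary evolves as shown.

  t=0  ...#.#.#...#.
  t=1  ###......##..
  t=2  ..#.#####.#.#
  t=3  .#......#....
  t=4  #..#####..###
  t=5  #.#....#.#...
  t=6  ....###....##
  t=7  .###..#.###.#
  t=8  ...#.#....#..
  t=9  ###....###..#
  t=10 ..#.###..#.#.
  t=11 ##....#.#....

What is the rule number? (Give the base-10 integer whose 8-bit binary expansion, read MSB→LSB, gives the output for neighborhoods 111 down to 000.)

  ### -> .   bit 7 = 0  t=1,i=1
  ##. -> #   bit 6 = 1  t=1,i=2
  #.# -> .   bit 5 = 0  t=0,i=4
  #.. -> .   bit 4 = 0  t=0,i=8
  .## -> .   bit 3 = 0  t=1,i=0
  .#. -> .   bit 2 = 0  t=0,i=3
  ..# -> #   bit 1 = 1  t=0,i=2
  ... -> #   bit 0 = 1  t=0,i=0
  bits 01000011 = 67

67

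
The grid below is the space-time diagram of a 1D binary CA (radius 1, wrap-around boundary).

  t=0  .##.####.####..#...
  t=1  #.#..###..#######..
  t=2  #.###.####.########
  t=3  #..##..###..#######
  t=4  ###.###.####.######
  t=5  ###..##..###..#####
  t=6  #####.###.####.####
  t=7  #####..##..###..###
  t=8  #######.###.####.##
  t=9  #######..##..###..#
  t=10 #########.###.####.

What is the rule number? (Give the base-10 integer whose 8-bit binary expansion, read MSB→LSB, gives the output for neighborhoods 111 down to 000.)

  ###|#  b7=1 t=0,i=5
  ##.|#  b6=1 t=0,i=2
  #.#|.  b5=0 t=0,i=3
  #..|#  b4=1 t=0,i=13
  .##|.  b3=0 t=0,i=1
  .#.|#  b2=1 t=0,i=15
  ..#|#  b1=1 t=0,i=0
  ...|.  b0=0 t=0,i=17
  bits 11010110 = 214

214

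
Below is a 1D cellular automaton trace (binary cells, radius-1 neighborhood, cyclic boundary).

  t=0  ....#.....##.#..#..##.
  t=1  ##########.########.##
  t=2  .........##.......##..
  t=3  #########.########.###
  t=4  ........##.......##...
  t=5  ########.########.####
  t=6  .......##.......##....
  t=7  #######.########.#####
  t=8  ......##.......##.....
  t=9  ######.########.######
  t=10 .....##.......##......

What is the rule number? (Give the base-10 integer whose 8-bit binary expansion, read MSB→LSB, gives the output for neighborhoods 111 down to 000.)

119

  ###|.  b7=0 t=1,i=0
  ##.|#  b6=1 t=0,i=11
  #.#|#  b5=1 t=0,i=12
  #..|#  b4=1 t=0,i=5
  .##|.  b3=0 t=0,i=10
  .#.|#  b2=1 t=0,i=4
  ..#|#  b1=1 t=0,i=3
  ...|#  b0=1 t=0,i=0
  bits 01110111 = 119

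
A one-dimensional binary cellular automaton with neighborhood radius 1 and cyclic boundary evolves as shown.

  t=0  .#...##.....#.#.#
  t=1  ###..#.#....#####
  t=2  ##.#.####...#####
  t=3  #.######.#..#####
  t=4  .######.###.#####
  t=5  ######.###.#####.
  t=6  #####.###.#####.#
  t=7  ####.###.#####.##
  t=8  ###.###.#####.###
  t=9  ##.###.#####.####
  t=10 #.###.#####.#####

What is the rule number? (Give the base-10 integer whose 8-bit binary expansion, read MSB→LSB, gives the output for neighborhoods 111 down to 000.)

188

  ### -> #   bit 7 = 1  t=1,i=0
  ##. -> .   bit 6 = 0  t=0,i=6
  #.# -> #   bit 5 = 1  t=0,i=0
  #.. -> #   bit 4 = 1  t=0,i=2
  .## -> #   bit 3 = 1  t=0,i=5
  .#. -> #   bit 2 = 1  t=0,i=1
  ..# -> .   bit 1 = 0  t=0,i=4
  ... -> .   bit 0 = 0  t=0,i=3
  bits 10111100 = 188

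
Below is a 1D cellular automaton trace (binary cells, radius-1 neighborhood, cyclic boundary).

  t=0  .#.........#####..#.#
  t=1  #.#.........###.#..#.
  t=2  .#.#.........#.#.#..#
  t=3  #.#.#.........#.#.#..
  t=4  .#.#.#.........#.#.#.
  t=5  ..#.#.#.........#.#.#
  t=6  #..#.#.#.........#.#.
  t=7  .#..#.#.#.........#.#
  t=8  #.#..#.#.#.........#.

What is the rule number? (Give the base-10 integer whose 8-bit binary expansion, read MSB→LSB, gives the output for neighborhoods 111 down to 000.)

176

  ### -> #   bit 7 = 1  t=0,i=12
  ##. -> .   bit 6 = 0  t=0,i=15
  #.# -> #   bit 5 = 1  t=0,i=0
  #.. -> #   bit 4 = 1  t=0,i=2
  .## -> .   bit 3 = 0  t=0,i=11
  .#. -> .   bit 2 = 0  t=0,i=1
  ..# -> .   bit 1 = 0  t=0,i=10
  ... -> .   bit 0 = 0  t=0,i=3
  bits 10110000 = 176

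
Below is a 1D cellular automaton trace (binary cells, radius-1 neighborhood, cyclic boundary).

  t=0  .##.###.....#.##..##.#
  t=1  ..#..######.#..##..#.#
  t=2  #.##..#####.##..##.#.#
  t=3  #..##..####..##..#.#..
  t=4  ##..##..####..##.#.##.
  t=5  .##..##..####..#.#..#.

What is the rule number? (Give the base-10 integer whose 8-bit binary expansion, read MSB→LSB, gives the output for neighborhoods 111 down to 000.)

  [7] ### => #  t=0,i=5
  [6] ##. => #  t=0,i=2
  [5] #.# => .  t=0,i=0
  [4] #.. => #  t=0,i=7
  [3] .## => .  t=0,i=1
  [2] .#. => #  t=0,i=12
  [1] ..# => .  t=0,i=11
  [0] ... => #  t=0,i=8
  bits 11010101 = 213

213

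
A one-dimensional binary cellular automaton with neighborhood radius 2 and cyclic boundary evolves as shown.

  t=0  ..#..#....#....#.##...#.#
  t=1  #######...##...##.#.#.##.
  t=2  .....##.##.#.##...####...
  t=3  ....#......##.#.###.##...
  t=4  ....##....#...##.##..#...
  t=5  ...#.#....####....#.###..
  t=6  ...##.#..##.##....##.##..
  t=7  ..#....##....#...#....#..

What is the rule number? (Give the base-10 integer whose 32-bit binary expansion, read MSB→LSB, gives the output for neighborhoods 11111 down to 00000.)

  ##### -> .   bit 31 = 0  t=1,i=2
  ####. -> #   bit 30 = 1  t=1,i=5
  ###.# -> #   bit 29 = 1  t=3,i=18
  ###.. -> #   bit 28 = 1  t=1,i=6
  ##.## -> .   bit 27 = 0  t=1,i=24
  ##.#. -> .   bit 26 = 0  t=1,i=17
  ##..# -> .   bit 25 = 0  t=4,i=19
  ##... -> .   bit 24 = 0  t=0,i=19
  #.### -> .   bit 23 = 0  t=1,i=0
  #.##. -> .   bit 22 = 0  t=0,i=17
  #.#.# -> #   bit 21 = 1  t=1,i=18
  #.#.. -> .   bit 20 = 0  t=0,i=24
  #..## -> #   bit 19 = 1  t=6,i=8
  #..#. -> #   bit 18 = 1  t=0,i=1
  #...# -> #   bit 17 = 1  t=0,i=20
  #.... -> .   bit 16 = 0  t=0,i=7
  .#### -> .   bit 15 = 0  t=1,i=1
  .###. -> #   bit 14 = 1  t=3,i=17
  .##.# -> .   bit 13 = 0  t=1,i=16
  .##.. -> #   bit 12 = 1  t=0,i=18
  .#.## -> #   bit 11 = 1  t=0,i=16
  .#.#. -> #   bit 10 = 1  t=0,i=23
  .#..# -> #   bit 9 = 1  t=0,i=0
  .#... -> #   bit 8 = 1  t=0,i=6
  ..### -> #   bit 7 = 1  t=2,i=18
  ..##. -> .   bit 6 = 0  t=1,i=10
  ..#.# -> #   bit 5 = 1  t=0,i=15
  ..#.. -> #   bit 4 = 1  t=0,i=2
  ...## -> #   bit 3 = 1  t=1,i=9
  ...#. -> .   bit 2 = 0  t=0,i=9
  ....# -> .   bit 1 = 0  t=0,i=8
  ..... -> .   bit 0 = 0  t=2,i=0
  bits 01110000001011100101111110111000 = 1882087352

1882087352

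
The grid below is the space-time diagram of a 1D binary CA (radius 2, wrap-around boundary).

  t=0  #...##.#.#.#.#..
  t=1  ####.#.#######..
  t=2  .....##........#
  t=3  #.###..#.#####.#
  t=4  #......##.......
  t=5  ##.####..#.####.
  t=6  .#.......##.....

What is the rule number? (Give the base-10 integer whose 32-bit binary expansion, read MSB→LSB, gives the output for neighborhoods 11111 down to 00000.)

20589883

  [31] ##### => .  t=1,i=9
  [30] ####. => .  t=1,i=2
  [29] ###.# => .  t=1,i=3
  [28] ###.. => .  t=1,i=13
  [27] ##.## => .  t=3,i=1
  [26] ##.#. => .  t=0,i=6
  [25] ##..# => .  t=1,i=14
  [24] ##... => #  t=2,i=7
  [23] #.### => .  t=1,i=7
  [22] #.##. => .  t=3,i=15
  [21] #.#.# => #  t=0,i=7
  [20] #.#.. => #  t=0,i=13
  [19] #..## => #  t=1,i=15
  [18] #..#. => .  t=0,i=15
  [17] #...# => #  t=0,i=2
  [16] #.... => .  t=2,i=1
  [15] .#### => .  t=1,i=1
  [14] .###. => .  t=3,i=3
  [13] .##.# => #  t=0,i=5
  [12] .##.. => .  t=2,i=6
  [11] .#.## => #  t=1,i=6
  [10] .#.#. => #  t=0,i=8
  [9] .#..# => .  t=0,i=14
  [8] .#... => #  t=0,i=1
  [7] ..### => .  t=1,i=0
  [6] ..##. => .  t=0,i=4
  [5] ..#.# => #  t=3,i=7
  [4] ..#.. => #  t=0,i=0
  [3] ...## => #  t=0,i=3
  [2] ...#. => .  t=2,i=14
  [1] ....# => #  t=2,i=3
  [0] ..... => #  t=2,i=2
  bits 00000001001110100010110100111011 = 20589883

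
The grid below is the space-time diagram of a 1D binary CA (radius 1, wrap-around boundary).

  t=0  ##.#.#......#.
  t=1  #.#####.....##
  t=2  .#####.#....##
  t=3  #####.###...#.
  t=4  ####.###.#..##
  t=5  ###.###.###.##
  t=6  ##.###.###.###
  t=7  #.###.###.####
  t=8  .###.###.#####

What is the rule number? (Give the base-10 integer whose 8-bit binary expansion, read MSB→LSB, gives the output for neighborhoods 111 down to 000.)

188

  ### -> #   bit 7 = 1  t=1,i=3
  ##. -> .   bit 6 = 0  t=0,i=1
  #.# -> #   bit 5 = 1  t=0,i=2
  #.. -> #   bit 4 = 1  t=0,i=6
  .## -> #   bit 3 = 1  t=0,i=0
  .#. -> #   bit 2 = 1  t=0,i=3
  ..# -> .   bit 1 = 0  t=0,i=11
  ... -> .   bit 0 = 0  t=0,i=7
  bits 10111100 = 188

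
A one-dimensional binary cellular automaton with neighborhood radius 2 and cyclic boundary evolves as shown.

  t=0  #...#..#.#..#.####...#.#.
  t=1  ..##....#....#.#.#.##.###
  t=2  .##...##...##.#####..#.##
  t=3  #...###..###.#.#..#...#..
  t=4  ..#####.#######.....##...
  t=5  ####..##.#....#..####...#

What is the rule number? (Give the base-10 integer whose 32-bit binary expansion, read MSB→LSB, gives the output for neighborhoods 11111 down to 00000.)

  ##### -> .   bit 31 = 0  t=2,i=16
  ####. -> .   bit 30 = 0  t=0,i=16
  ###.# -> #   bit 29 = 1  t=3,i=11
  ###.. -> #   bit 28 = 1  t=0,i=17
  ##.## -> #   bit 27 = 1  t=1,i=21
  ##.#. -> #   bit 26 = 1  t=3,i=12
  ##..# -> .   bit 25 = 0  t=1,i=0
  ##... -> .   bit 24 = 0  t=0,i=18
  #.### -> .   bit 23 = 0  t=0,i=14
  #.##. -> .   bit 22 = 0  t=1,i=19
  #.#.# -> #   bit 21 = 1  t=0,i=23
  #.#.. -> .   bit 20 = 0  t=0,i=0
  #..## -> #   bit 19 = 1  t=1,i=1
  #..#. -> .   bit 18 = 0  t=0,i=6
  #...# -> #   bit 17 = 1  t=0,i=2
  #.... -> .   bit 16 = 0  t=1,i=5
  .#### -> #   bit 15 = 1  t=0,i=15
  .###. -> #   bit 14 = 1  t=1,i=23
  .##.# -> .   bit 13 = 0  t=1,i=20
  .##.. -> .   bit 12 = 0  t=1,i=3
  .#.## -> #   bit 11 = 1  t=0,i=13
  .#.#. -> #   bit 10 = 1  t=0,i=8
  .#..# -> .   bit 9 = 0  t=0,i=5
  .#... -> .   bit 8 = 0  t=0,i=1
  ..### -> #   bit 7 = 1  t=3,i=4
  ..##. -> #   bit 6 = 1  t=1,i=2
  ..#.# -> .   bit 5 = 0  t=0,i=7
  ..#.. -> .   bit 4 = 0  t=0,i=4
  ...## -> #   bit 3 = 1  t=2,i=5
  ...#. -> #   bit 2 = 1  t=0,i=3
  ....# -> #   bit 1 = 1  t=1,i=6
  ..... -> #   bit 0 = 1  t=4,i=17
  bits 00111100001010101100110011001111 = 1009437903

1009437903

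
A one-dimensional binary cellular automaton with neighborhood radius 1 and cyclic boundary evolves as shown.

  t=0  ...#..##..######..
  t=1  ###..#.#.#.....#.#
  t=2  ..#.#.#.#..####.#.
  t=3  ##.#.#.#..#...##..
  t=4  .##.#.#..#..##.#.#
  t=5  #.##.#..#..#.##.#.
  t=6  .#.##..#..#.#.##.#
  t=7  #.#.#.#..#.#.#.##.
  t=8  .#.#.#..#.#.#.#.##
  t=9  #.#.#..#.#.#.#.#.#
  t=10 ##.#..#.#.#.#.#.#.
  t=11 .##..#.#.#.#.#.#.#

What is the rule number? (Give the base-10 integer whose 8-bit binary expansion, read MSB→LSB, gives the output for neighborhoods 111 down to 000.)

  nb ###: next=.  (t=0,i=11, bit7=0)
  nb ##.: next=#  (t=0,i=7, bit6=1)
  nb #.#: next=#  (t=1,i=6, bit5=1)
  nb #..: next=.  (t=0,i=4, bit4=0)
  nb .##: next=.  (t=0,i=6, bit3=0)
  nb .#.: next=.  (t=0,i=3, bit2=0)
  nb ..#: next=#  (t=0,i=2, bit1=1)
  nb ...: next=#  (t=0,i=0, bit0=1)
  bits 01100011 = 99

99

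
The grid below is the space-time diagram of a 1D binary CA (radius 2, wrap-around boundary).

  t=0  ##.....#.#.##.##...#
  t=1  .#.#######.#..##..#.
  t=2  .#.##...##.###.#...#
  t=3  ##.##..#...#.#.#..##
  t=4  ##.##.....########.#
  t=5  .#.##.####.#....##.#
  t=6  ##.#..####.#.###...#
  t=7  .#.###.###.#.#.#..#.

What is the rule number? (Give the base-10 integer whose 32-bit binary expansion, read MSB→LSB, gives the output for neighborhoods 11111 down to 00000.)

  #####|.  b31=0 t=1,i=5
  ####.|#  b30=1 t=1,i=8
  ###.#|#  b29=1 t=1,i=9
  ###..|#  b28=1 t=0,i=1
  ##.##|.  b27=0 t=0,i=13
  ##.#.|.  b26=0 t=1,i=10
  ##..#|.  b25=0 t=1,i=16
  ##...|.  b24=0 t=0,i=2
  #.###|#  b23=1 t=1,i=3
  #.##.|#  b22=1 t=0,i=11
  #.#.#|#  b21=1 t=0,i=9
  #.#..|#  b20=1 t=1,i=11
  #..##|#  b19=1 t=1,i=13
  #..#.|.  b18=0 t=1,i=0
  #...#|.  b17=0 t=0,i=17
  #....|#  b16=1 t=0,i=3
  .####|#  b15=1 t=1,i=4
  .###.|.  b14=0 t=0,i=0
  .##.#|.  b13=0 t=0,i=12
  .##..|#  b12=1 t=0,i=15
  .#.##|.  b11=0 t=0,i=10
  .#.#.|#  b10=1 t=0,i=8
  .#..#|#  b9=1 t=1,i=12
  .#...|.  b8=0 t=2,i=16
  ..###|.  b7=0 t=0,i=19
  ..##.|.  b6=0 t=1,i=14
  ..#.#|#  b5=1 t=0,i=7
  ..#..|.  b4=0 t=1,i=18
  ...##|#  b3=1 t=0,i=18
  ...#.|#  b2=1 t=0,i=6
  ....#|#  b1=1 t=0,i=5
  .....|#  b0=1 t=0,i=4
  bits 01110000111110011001011000101111 = 1895405103

1895405103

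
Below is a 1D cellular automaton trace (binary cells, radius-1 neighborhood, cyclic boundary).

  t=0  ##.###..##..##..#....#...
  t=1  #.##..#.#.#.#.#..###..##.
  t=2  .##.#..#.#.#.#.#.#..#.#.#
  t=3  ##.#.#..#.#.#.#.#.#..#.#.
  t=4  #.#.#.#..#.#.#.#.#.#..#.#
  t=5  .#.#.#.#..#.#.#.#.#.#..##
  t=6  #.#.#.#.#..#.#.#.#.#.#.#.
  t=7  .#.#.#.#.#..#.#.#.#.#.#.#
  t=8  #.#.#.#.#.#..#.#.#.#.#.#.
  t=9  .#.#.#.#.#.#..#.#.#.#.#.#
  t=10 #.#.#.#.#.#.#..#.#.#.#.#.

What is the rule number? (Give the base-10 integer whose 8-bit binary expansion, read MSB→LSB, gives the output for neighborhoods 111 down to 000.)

57

  nb ###: next=.  (t=0,i=4, bit7=0)
  nb ##.: next=.  (t=0,i=1, bit6=0)
  nb #.#: next=#  (t=0,i=2, bit5=1)
  nb #..: next=#  (t=0,i=6, bit4=1)
  nb .##: next=#  (t=0,i=0, bit3=1)
  nb .#.: next=.  (t=0,i=16, bit2=0)
  nb ..#: next=.  (t=0,i=7, bit1=0)
  nb ...: next=#  (t=0,i=18, bit0=1)
  bits 00111001 = 57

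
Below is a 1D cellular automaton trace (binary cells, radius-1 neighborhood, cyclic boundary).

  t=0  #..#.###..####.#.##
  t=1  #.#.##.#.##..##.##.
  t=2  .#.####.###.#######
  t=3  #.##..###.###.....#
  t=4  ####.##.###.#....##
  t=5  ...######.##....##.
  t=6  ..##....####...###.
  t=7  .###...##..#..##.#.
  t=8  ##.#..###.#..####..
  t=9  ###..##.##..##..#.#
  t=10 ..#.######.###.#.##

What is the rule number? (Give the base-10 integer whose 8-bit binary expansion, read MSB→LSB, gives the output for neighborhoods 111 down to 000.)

106

  ###|.  b7=0 t=0,i=6
  ##.|#  b6=1 t=0,i=0
  #.#|#  b5=1 t=0,i=4
  #..|.  b4=0 t=0,i=1
  .##|#  b3=1 t=0,i=5
  .#.|.  b2=0 t=0,i=3
  ..#|#  b1=1 t=0,i=2
  ...|.  b0=0 t=3,i=14
  bits 01101010 = 106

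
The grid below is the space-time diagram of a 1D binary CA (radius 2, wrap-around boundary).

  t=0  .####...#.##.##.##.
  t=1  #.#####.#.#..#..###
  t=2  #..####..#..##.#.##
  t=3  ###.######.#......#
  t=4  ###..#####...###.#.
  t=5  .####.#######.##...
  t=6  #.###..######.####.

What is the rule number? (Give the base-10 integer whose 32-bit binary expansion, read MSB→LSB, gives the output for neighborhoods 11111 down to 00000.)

  #####|#  b31=1 t=1,i=4
  ####.|#  b30=1 t=0,i=3
  ###.#|#  b29=1 t=1,i=0
  ###..|#  b28=1 t=0,i=4
  ##.##|.  b27=0 t=0,i=12
  ##.#.|.  b26=0 t=1,i=7
  ##..#|#  b25=1 t=0,i=18
  ##...|#  b24=1 t=0,i=5
  #.###|.  b23=0 t=1,i=2
  #.##.|#  b22=1 t=0,i=10
  #.#.#|.  b21=0 t=1,i=8
  #.#..|.  b20=0 t=1,i=10
  #..##|#  b19=1 t=0,i=0
  #..#.|#  b18=1 t=1,i=12
  #...#|#  b17=1 t=0,i=6
  #....|#  b16=1 t=3,i=13
  .####|#  b15=1 t=0,i=2
  .###.|#  b14=1 t=2,i=18
  .##.#|.  b13=0 t=0,i=11
  .##..|#  b12=1 t=0,i=17
  .#.##|.  b11=0 t=0,i=9
  .#.#.|#  b10=1 t=1,i=9
  .#..#|.  b9=0 t=1,i=11
  .#...|.  b8=0 t=3,i=12
  ..###|.  b7=0 t=0,i=1
  ..##.|.  b6=0 t=2,i=12
  ..#.#|#  b5=1 t=0,i=8
  ..#..|#  b4=1 t=1,i=13
  ...##|#  b3=1 t=3,i=17
  ...#.|.  b2=0 t=0,i=7
  ....#|.  b1=0 t=3,i=16
  .....|#  b0=1 t=3,i=14
  bits 11110011010011111101010000111001 = 4082095161

4082095161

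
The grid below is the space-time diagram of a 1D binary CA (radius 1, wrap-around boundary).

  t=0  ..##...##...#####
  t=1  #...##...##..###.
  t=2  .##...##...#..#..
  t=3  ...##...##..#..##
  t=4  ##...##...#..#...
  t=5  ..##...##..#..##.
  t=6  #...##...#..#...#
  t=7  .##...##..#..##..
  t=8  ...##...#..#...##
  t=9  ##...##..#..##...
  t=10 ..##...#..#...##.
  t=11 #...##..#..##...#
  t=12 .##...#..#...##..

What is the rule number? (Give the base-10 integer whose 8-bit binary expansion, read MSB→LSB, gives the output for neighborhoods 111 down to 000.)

145

  ### -> #   bit 7 = 1  t=0,i=13
  ##. -> .   bit 6 = 0  t=0,i=3
  #.# -> .   bit 5 = 0  t=1,i=16
  #.. -> #   bit 4 = 1  t=0,i=0
  .## -> .   bit 3 = 0  t=0,i=2
  .#. -> .   bit 2 = 0  t=1,i=0
  ..# -> .   bit 1 = 0  t=0,i=1
  ... -> #   bit 0 = 1  t=0,i=5
  bits 10010001 = 145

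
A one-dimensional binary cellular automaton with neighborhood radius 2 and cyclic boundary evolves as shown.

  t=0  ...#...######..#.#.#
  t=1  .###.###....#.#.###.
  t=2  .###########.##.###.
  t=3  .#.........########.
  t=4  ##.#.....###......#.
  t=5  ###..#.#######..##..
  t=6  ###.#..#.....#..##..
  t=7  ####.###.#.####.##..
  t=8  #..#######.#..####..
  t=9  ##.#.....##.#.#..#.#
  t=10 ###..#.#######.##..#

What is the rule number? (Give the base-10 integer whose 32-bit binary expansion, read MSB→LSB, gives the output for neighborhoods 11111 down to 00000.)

1038579422

  [31] ##### => .  t=0,i=9
  [30] ####. => .  t=0,i=11
  [29] ###.# => #  t=1,i=3
  [28] ###.. => #  t=0,i=12
  [27] ##.## => #  t=1,i=4
  [26] ##.#. => #  t=4,i=2
  [25] ##..# => .  t=0,i=13
  [24] ##... => #  t=1,i=8
  [23] #.### => #  t=1,i=5
  [22] #.##. => #  t=2,i=13
  [21] #.#.# => #  t=0,i=17
  [20] #.#.. => .  t=0,i=19
  [19] #..## => .  t=1,i=0
  [18] #..#. => #  t=0,i=14
  [17] #...# => #  t=0,i=1
  [16] #.... => #  t=1,i=9
  [15] .#### => .  t=0,i=8
  [14] .###. => #  t=1,i=2
  [13] .##.# => #  t=2,i=14
  [12] .##.. => #  t=5,i=17
  [11] .#.## => .  t=1,i=15
  [10] .#.#. => #  t=0,i=16
  [9] .#..# => #  t=6,i=5
  [8] .#... => .  t=0,i=0
  [7] ..### => #  t=0,i=7
  [6] ..##. => #  t=5,i=16
  [5] ..#.# => .  t=0,i=15
  [4] ..#.. => #  t=0,i=3
  [3] ...## => #  t=0,i=6
  [2] ...#. => #  t=0,i=2
  [1] ....# => #  t=1,i=10
  [0] ..... => .  t=3,i=4
  bits 00111101111001110111011011011110 = 1038579422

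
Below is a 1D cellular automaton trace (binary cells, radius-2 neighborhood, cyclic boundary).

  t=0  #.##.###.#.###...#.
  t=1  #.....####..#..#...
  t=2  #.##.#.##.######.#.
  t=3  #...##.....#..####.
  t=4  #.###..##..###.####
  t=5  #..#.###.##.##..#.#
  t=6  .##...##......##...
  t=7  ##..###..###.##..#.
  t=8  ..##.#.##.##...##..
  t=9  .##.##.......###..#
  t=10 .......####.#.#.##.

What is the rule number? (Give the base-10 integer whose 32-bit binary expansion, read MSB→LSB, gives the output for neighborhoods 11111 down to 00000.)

1715454553

  nb #####: next=.  (t=2,i=12, bit31=0)
  nb ####.: next=#  (t=1,i=8, bit30=1)
  nb ###.#: next=#  (t=0,i=7, bit29=1)
  nb ###..: next=.  (t=0,i=13, bit28=0)
  nb ##.##: next=.  (t=0,i=4, bit27=0)
  nb ##.#.: next=#  (t=0,i=8, bit26=1)
  nb ##..#: next=#  (t=1,i=10, bit25=1)
  nb ##...: next=.  (t=0,i=14, bit24=0)
  nb #.###: next=.  (t=0,i=5, bit23=0)
  nb #.##.: next=.  (t=0,i=2, bit22=0)
  nb #.#.#: next=#  (t=0,i=0, bit21=1)
  nb #.#..: next=#  (t=3,i=0, bit20=1)
  nb #..##: next=#  (t=3,i=13, bit19=1)
  nb #..#.: next=#  (t=1,i=11, bit18=1)
  nb #...#: next=#  (t=0,i=15, bit17=1)
  nb #....: next=#  (t=1,i=2, bit16=1)
  nb .####: next=#  (t=1,i=7, bit15=1)
  nb .###.: next=#  (t=0,i=6, bit14=1)
  nb .##.#: next=.  (t=0,i=3, bit13=0)
  nb .##..: next=.  (t=3,i=5, bit12=0)
  nb .#.##: next=.  (t=0,i=1, bit11=0)
  nb .#.#.: next=.  (t=0,i=18, bit10=0)
  nb .#..#: next=#  (t=1,i=13, bit9=1)
  nb .#...: next=.  (t=1,i=1, bit8=0)
  nb ..###: next=.  (t=1,i=6, bit7=0)
  nb ..##.: next=#  (t=3,i=4, bit6=1)
  nb ..#.#: next=.  (t=0,i=17, bit5=0)
  nb ..#..: next=#  (t=1,i=0, bit4=1)
  nb ...##: next=#  (t=1,i=5, bit3=1)
  nb ...#.: next=.  (t=0,i=16, bit2=0)
  nb ....#: next=.  (t=1,i=4, bit1=0)
  nb .....: next=#  (t=1,i=3, bit0=1)
  bits 01100110001111111100001001011001 = 1715454553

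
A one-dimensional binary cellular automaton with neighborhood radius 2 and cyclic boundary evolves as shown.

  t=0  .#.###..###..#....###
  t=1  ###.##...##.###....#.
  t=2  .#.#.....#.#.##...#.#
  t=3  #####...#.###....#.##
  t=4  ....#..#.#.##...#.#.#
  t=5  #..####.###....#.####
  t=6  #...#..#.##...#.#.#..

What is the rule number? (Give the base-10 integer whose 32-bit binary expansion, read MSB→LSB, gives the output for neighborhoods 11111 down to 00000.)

  ##### -> .   bit 31 = 0  t=3,i=0
  ####. -> .   bit 30 = 0  t=3,i=3
  ###.# -> .   bit 29 = 0  t=0,i=20
  ###.. -> #   bit 28 = 1  t=0,i=5
  ##.## -> #   bit 27 = 1  t=1,i=3
  ##.#. -> #   bit 26 = 1  t=0,i=0
  ##..# -> .   bit 25 = 0  t=0,i=6
  ##... -> .   bit 24 = 0  t=1,i=6
  #.### -> .   bit 23 = 0  t=0,i=3
  #.##. -> .   bit 22 = 0  t=1,i=4
  #.#.# -> #   bit 21 = 1  t=0,i=1
  #.#.. -> #   bit 20 = 1  t=2,i=3
  #..## -> .   bit 19 = 0  t=0,i=7
  #..#. -> #   bit 18 = 1  t=0,i=12
  #...# -> .   bit 17 = 0  t=1,i=7
  #.... -> .   bit 16 = 0  t=0,i=15
  .#### -> #   bit 15 = 1  t=3,i=20
  .###. -> #   bit 14 = 1  t=0,i=4
  .##.# -> .   bit 13 = 0  t=1,i=10
  .##.. -> .   bit 12 = 0  t=1,i=5
  .#.## -> #   bit 11 = 1  t=0,i=2
  .#.#. -> #   bit 10 = 1  t=2,i=0
  .#..# -> #   bit 9 = 1  t=4,i=5
  .#... -> #   bit 8 = 1  t=0,i=14
  ..### -> .   bit 7 = 0  t=0,i=8
  ..##. -> #   bit 6 = 1  t=1,i=9
  ..#.# -> .   bit 5 = 0  t=1,i=19
  ..#.. -> #   bit 4 = 1  t=0,i=13
  ...## -> .   bit 3 = 0  t=0,i=17
  ...#. -> #   bit 2 = 1  t=1,i=18
  ....# -> .   bit 1 = 0  t=0,i=16
  ..... -> .   bit 0 = 0  t=2,i=6
  bits 00011100001101001100111101010100 = 473222996

473222996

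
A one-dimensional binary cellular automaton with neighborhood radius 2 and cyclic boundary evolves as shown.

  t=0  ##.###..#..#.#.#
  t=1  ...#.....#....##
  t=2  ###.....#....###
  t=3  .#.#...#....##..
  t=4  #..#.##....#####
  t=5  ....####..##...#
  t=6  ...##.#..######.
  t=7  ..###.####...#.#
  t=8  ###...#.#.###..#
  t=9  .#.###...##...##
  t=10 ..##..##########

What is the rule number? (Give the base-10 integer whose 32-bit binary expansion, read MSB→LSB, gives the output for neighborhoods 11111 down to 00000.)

1104820940

  [31] ##### => .  t=2,i=0
  [30] ####. => #  t=2,i=1
  [29] ###.# => .  t=0,i=1
  [28] ###.. => .  t=0,i=5
  [27] ##.## => .  t=0,i=2
  [26] ##.#. => .  t=6,i=5
  [25] ##..# => .  t=0,i=6
  [24] ##... => #  t=1,i=0
  [23] #.### => #  t=0,i=3
  [22] #.##. => #  t=4,i=5
  [21] #.#.# => .  t=0,i=13
  [20] #.#.. => #  t=3,i=3
  [19] #..## => #  t=5,i=9
  [18] #..#. => .  t=0,i=7
  [17] #...# => #  t=1,i=1
  [16] #.... => .  t=1,i=5
  [15] .#### => .  t=2,i=14
  [14] .###. => .  t=0,i=0
  [13] .##.# => #  t=6,i=4
  [12] .##.. => #  t=1,i=15
  [11] .#.## => #  t=0,i=14
  [10] .#.#. => .  t=0,i=12
  [9] .#..# => #  t=0,i=9
  [8] .#... => .  t=1,i=4
  [7] ..### => #  t=2,i=13
  [6] ..##. => #  t=1,i=14
  [5] ..#.# => .  t=0,i=11
  [4] ..#.. => .  t=0,i=8
  [3] ...## => #  t=1,i=13
  [2] ...#. => #  t=1,i=2
  [1] ....# => .  t=1,i=7
  [0] ..... => .  t=1,i=6
  bits 01000001110110100011101011001100 = 1104820940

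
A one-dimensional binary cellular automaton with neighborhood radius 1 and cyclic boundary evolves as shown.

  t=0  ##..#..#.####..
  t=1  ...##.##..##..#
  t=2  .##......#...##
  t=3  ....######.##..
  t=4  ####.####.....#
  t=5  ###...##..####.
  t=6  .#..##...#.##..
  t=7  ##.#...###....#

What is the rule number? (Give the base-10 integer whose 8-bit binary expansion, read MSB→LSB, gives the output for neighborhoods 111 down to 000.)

135

  ### -> #   bit 7 = 1  t=0,i=10
  ##. -> .   bit 6 = 0  t=0,i=1
  #.# -> .   bit 5 = 0  t=0,i=8
  #.. -> .   bit 4 = 0  t=0,i=2
  .## -> .   bit 3 = 0  t=0,i=0
  .#. -> #   bit 2 = 1  t=0,i=4
  ..# -> #   bit 1 = 1  t=0,i=3
  ... -> #   bit 0 = 1  t=1,i=1
  bits 10000111 = 135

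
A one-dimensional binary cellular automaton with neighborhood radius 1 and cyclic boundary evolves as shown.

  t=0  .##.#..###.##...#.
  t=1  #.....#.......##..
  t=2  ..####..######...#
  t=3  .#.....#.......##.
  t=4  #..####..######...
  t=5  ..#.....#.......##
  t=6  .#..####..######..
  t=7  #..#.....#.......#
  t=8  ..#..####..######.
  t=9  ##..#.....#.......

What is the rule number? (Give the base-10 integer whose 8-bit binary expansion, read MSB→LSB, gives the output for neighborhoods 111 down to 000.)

  [7] ### => .  t=0,i=8
  [6] ##. => .  t=0,i=2
  [5] #.# => .  t=0,i=3
  [4] #.. => .  t=0,i=5
  [3] .## => .  t=0,i=1
  [2] .#. => .  t=0,i=4
  [1] ..# => #  t=0,i=0
  [0] ... => #  t=0,i=14
  bits 00000011 = 3

3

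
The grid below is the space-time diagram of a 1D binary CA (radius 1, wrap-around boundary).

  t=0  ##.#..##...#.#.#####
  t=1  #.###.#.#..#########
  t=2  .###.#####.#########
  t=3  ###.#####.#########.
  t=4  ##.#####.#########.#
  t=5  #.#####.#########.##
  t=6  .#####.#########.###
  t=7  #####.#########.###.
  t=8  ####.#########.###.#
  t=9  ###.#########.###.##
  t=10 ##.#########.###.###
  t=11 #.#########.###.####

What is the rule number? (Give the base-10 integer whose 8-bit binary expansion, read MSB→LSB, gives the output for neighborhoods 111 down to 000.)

  [7] ### => #  t=0,i=0
  [6] ##. => .  t=0,i=1
  [5] #.# => #  t=0,i=2
  [4] #.. => #  t=0,i=4
  [3] .## => #  t=0,i=6
  [2] .#. => #  t=0,i=3
  [1] ..# => .  t=0,i=5
  [0] ... => .  t=0,i=9
  bits 10111100 = 188

188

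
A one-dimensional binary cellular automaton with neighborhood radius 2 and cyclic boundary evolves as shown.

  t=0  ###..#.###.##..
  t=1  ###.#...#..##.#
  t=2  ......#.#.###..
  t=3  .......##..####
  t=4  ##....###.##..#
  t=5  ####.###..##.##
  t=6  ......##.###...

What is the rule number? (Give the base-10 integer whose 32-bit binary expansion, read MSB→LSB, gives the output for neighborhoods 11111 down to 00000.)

  nb #####: next=.  (t=5,i=0, bit31=0)
  nb ####.: next=.  (t=1,i=1, bit30=0)
  nb ###.#: next=.  (t=0,i=9, bit29=0)
  nb ###..: next=#  (t=0,i=2, bit28=1)
  nb ##.##: next=.  (t=0,i=10, bit27=0)
  nb ##.#.: next=.  (t=1,i=3, bit26=0)
  nb ##..#: next=.  (t=0,i=3, bit25=0)
  nb ##...: next=#  (t=2,i=13, bit24=1)
  nb #.###: next=.  (t=0,i=7, bit23=0)
  nb #.##.: next=#  (t=0,i=11, bit22=1)
  nb #.#.#: next=#  (t=2,i=8, bit21=1)
  nb #.#..: next=.  (t=1,i=4, bit20=0)
  nb #..##: next=#  (t=0,i=14, bit19=1)
  nb #..#.: next=#  (t=0,i=4, bit18=1)
  nb #...#: next=#  (t=1,i=6, bit17=1)
  nb #....: next=#  (t=2,i=14, bit16=1)
  nb .####: next=.  (t=1,i=0, bit15=0)
  nb .###.: next=#  (t=0,i=1, bit14=1)
  nb .##.#: next=#  (t=1,i=12, bit13=1)
  nb .##..: next=#  (t=0,i=12, bit12=1)
  nb .#.##: next=.  (t=0,i=6, bit11=0)
  nb .#.#.: next=#  (t=2,i=7, bit10=1)
  nb .#..#: next=.  (t=1,i=9, bit9=0)
  nb .#...: next=.  (t=1,i=5, bit8=0)
  nb ..###: next=#  (t=0,i=0, bit7=1)
  nb ..##.: next=#  (t=1,i=11, bit6=1)
  nb ..#.#: next=.  (t=0,i=5, bit5=0)
  nb ..#..: next=#  (t=1,i=8, bit4=1)
  nb ...##: next=#  (t=3,i=6, bit3=1)
  nb ...#.: next=.  (t=1,i=7, bit2=0)
  nb ....#: next=.  (t=2,i=4, bit1=0)
  nb .....: next=.  (t=2,i=0, bit0=0)
  bits 00010001011011110111010011011000 = 292517080

292517080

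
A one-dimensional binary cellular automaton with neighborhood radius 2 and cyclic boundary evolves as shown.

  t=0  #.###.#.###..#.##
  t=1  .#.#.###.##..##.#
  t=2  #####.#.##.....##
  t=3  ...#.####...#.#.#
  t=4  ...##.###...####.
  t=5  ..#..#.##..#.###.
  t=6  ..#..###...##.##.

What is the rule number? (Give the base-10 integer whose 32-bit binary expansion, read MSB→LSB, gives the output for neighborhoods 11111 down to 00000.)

1549847609

  ##### -> .   bit 31 = 0  t=2,i=0
  ####. -> #   bit 30 = 1  t=2,i=3
  ###.# -> .   bit 29 = 0  t=0,i=0
  ###.. -> #   bit 28 = 1  t=0,i=10
  ##.## -> #   bit 27 = 1  t=0,i=1
  ##.#. -> #   bit 26 = 1  t=0,i=5
  ##..# -> .   bit 25 = 0  t=0,i=11
  ##... -> .   bit 24 = 0  t=2,i=10
  #.### -> .   bit 23 = 0  t=0,i=2
  #.##. -> #   bit 22 = 1  t=1,i=9
  #.#.# -> #   bit 21 = 1  t=0,i=6
  #.#.. -> .   bit 20 = 0  t=3,i=16
  #..## -> .   bit 19 = 0  t=1,i=12
  #..#. -> .   bit 18 = 0  t=0,i=12
  #...# -> .   bit 17 = 0  t=3,i=1
  #.... -> .   bit 16 = 0  t=2,i=11
  .#### -> #   bit 15 = 1  t=2,i=16
  .###. -> #   bit 14 = 1  t=0,i=3
  .##.# -> .   bit 13 = 0  t=1,i=14
  .##.. -> .   bit 12 = 0  t=1,i=10
  .#.## -> #   bit 11 = 1  t=0,i=7
  .#.#. -> #   bit 10 = 1  t=1,i=0
  .#..# -> .   bit 9 = 0  t=5,i=3
  .#... -> .   bit 8 = 0  t=3,i=0
  ..### -> .   bit 7 = 0  t=2,i=15
  ..##. -> .   bit 6 = 0  t=1,i=13
  ..#.# -> #   bit 5 = 1  t=0,i=13
  ..#.. -> #   bit 4 = 1  t=5,i=2
  ...## -> #   bit 3 = 1  t=2,i=14
  ...#. -> .   bit 2 = 0  t=3,i=2
  ....# -> .   bit 1 = 0  t=2,i=13
  ..... -> #   bit 0 = 1  t=2,i=12
  bits 01011100011000001100110000111001 = 1549847609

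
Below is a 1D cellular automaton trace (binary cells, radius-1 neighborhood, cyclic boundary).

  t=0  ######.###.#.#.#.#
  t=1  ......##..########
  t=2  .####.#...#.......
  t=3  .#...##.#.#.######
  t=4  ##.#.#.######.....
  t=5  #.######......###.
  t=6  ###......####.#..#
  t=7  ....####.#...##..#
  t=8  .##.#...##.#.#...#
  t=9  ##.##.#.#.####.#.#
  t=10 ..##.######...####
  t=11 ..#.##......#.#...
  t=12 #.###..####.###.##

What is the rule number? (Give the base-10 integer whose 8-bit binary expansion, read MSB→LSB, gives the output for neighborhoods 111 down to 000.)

  ###|.  b7=0 t=0,i=0
  ##.|.  b6=0 t=0,i=5
  #.#|#  b5=1 t=0,i=6
  #..|.  b4=0 t=1,i=0
  .##|#  b3=1 t=0,i=7
  .#.|#  b2=1 t=0,i=11
  ..#|.  b1=0 t=1,i=5
  ...|#  b0=1 t=1,i=1
  bits 00101101 = 45

45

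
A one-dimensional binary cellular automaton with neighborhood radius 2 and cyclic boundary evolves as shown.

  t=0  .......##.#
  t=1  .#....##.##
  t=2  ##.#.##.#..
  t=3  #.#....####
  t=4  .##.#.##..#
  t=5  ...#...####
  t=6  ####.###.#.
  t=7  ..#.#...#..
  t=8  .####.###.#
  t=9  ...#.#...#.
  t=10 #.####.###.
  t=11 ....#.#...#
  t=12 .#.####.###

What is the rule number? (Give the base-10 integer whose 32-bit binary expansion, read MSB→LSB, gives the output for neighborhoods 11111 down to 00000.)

1327437564

  nb #####: next=.  (t=3,i=9, bit31=0)
  nb ####.: next=#  (t=3,i=10, bit30=1)
  nb ###.#: next=.  (t=3,i=0, bit29=0)
  nb ###..: next=.  (t=5,i=10, bit28=0)
  nb ##.##: next=#  (t=1,i=8, bit27=1)
  nb ##.#.: next=#  (t=0,i=9, bit26=1)
  nb ##..#: next=#  (t=4,i=8, bit25=1)
  nb ##...: next=#  (t=5,i=0, bit24=1)
  nb #.###: next=.  (t=6,i=0, bit23=0)
  nb #.##.: next=.  (t=1,i=9, bit22=0)
  nb #.#.#: next=.  (t=2,i=3, bit21=0)
  nb #.#..: next=#  (t=0,i=10, bit20=1)
  nb #..##: next=#  (t=2,i=10, bit19=1)
  nb #..#.: next=#  (t=4,i=9, bit18=1)
  nb #...#: next=#  (t=5,i=1, bit17=1)
  nb #....: next=#  (t=0,i=1, bit16=1)
  nb .####: next=.  (t=3,i=8, bit15=0)
  nb .###.: next=.  (t=6,i=6, bit14=0)
  nb .##.#: next=.  (t=0,i=8, bit13=0)
  nb .##..: next=#  (t=4,i=7, bit12=1)
  nb .#.##: next=.  (t=2,i=4, bit11=0)
  nb .#.#.: next=#  (t=7,i=3, bit10=1)
  nb .#..#: next=#  (t=2,i=9, bit9=1)
  nb .#...: next=.  (t=0,i=0, bit8=0)
  nb ..###: next=#  (t=3,i=7, bit7=1)
  nb ..##.: next=#  (t=0,i=7, bit6=1)
  nb ..#.#: next=#  (t=4,i=10, bit5=1)
  nb ..#..: next=#  (t=5,i=3, bit4=1)
  nb ...##: next=#  (t=0,i=6, bit3=1)
  nb ...#.: next=#  (t=5,i=2, bit2=1)
  nb ....#: next=.  (t=0,i=5, bit1=0)
  nb .....: next=.  (t=0,i=2, bit0=0)
  bits 01001111000111110001011011111100 = 1327437564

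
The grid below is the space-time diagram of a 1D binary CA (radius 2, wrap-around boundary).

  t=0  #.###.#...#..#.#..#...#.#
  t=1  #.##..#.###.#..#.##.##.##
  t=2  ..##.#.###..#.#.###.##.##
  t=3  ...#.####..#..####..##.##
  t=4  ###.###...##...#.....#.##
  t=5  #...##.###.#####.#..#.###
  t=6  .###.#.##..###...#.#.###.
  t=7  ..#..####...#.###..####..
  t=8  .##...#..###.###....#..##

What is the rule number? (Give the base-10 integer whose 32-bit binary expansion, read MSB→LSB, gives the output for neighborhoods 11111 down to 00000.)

  [31] ##### => #  t=4,i=0
  [30] ####. => .  t=3,i=7
  [29] ###.# => .  t=0,i=4
  [28] ###.. => .  t=2,i=9
  [27] ##.## => .  t=0,i=1
  [26] ##.#. => .  t=0,i=5
  [25] ##..# => .  t=1,i=4
  [24] ##... => #  t=3,i=0
  [23] #.### => #  t=0,i=2
  [22] #.##. => #  t=0,i=24
  [21] #.#.# => #  t=2,i=5
  [20] #.#.. => #  t=0,i=6
  [19] #..## => .  t=2,i=1
  [18] #..#. => #  t=0,i=12
  [17] #...# => #  t=0,i=8
  [16] #.... => #  t=4,i=17
  [15] .#### => #  t=3,i=6
  [14] .###. => #  t=0,i=3
  [13] .##.# => #  t=0,i=0
  [12] .##.. => #  t=1,i=3
  [11] .#.## => #  t=0,i=23
  [10] .#.#. => .  t=0,i=14
  [9] .#..# => .  t=0,i=11
  [8] .#... => .  t=0,i=7
  [7] ..### => .  t=3,i=14
  [6] ..##. => .  t=2,i=2
  [5] ..#.# => .  t=0,i=13
  [4] ..#.. => #  t=0,i=10
  [3] ...## => #  t=4,i=9
  [2] ...#. => #  t=0,i=9
  [1] ....# => .  t=4,i=19
  [0] ..... => .  t=4,i=18
  bits 10000001111101111111100000011100 = 2180511772

2180511772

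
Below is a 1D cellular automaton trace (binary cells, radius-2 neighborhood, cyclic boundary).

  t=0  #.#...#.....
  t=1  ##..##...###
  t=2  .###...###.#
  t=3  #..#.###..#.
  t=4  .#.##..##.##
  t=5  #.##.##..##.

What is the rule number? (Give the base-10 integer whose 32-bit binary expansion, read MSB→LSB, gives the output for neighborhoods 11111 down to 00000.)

  nb #####: next=#  (t=1,i=11, bit31=1)
  nb ####.: next=.  (t=1,i=0, bit30=0)
  nb ###.#: next=.  (t=2,i=9, bit29=0)
  nb ###..: next=#  (t=1,i=1, bit28=1)
  nb ##.##: next=#  (t=4,i=9, bit27=1)
  nb ##.#.: next=#  (t=2,i=10, bit26=1)
  nb ##..#: next=#  (t=1,i=2, bit25=1)
  nb ##...: next=.  (t=1,i=6, bit24=0)
  nb #.###: next=.  (t=2,i=1, bit23=0)
  nb #.##.: next=#  (t=4,i=3, bit22=1)
  nb #.#.#: next=.  (t=2,i=11, bit21=0)
  nb #.#..: next=.  (t=0,i=2, bit20=0)
  nb #..##: next=#  (t=1,i=3, bit19=1)
  nb #..#.: next=.  (t=3,i=2, bit18=0)
  nb #...#: next=#  (t=0,i=4, bit17=1)
  nb #....: next=.  (t=0,i=8, bit16=0)
  nb .####: next=.  (t=1,i=10, bit15=0)
  nb .###.: next=.  (t=2,i=2, bit14=0)
  nb .##.#: next=.  (t=4,i=8, bit13=0)
  nb .##..: next=.  (t=1,i=5, bit12=0)
  nb .#.##: next=#  (t=2,i=0, bit11=1)
  nb .#.#.: next=#  (t=0,i=1, bit10=1)
  nb .#..#: next=#  (t=3,i=1, bit9=1)
  nb .#...: next=.  (t=0,i=3, bit8=0)
  nb ..###: next=#  (t=1,i=9, bit7=1)
  nb ..##.: next=.  (t=1,i=4, bit6=0)
  nb ..#.#: next=#  (t=0,i=0, bit5=1)
  nb ..#..: next=.  (t=0,i=6, bit4=0)
  nb ...##: next=#  (t=1,i=8, bit3=1)
  nb ...#.: next=#  (t=0,i=5, bit2=1)
  nb ....#: next=#  (t=0,i=10, bit1=1)
  nb .....: next=#  (t=0,i=9, bit0=1)
  bits 10011110010010100000111010101111 = 2655653551

2655653551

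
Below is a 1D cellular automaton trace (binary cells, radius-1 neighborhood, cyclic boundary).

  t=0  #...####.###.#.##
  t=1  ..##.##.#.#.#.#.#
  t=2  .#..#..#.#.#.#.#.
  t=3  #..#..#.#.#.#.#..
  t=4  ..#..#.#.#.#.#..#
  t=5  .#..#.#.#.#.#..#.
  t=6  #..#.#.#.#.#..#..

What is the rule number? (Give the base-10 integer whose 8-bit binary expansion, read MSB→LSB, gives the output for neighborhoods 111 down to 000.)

163

  [7] ### => #  t=0,i=5
  [6] ##. => .  t=0,i=0
  [5] #.# => #  t=0,i=8
  [4] #.. => .  t=0,i=1
  [3] .## => .  t=0,i=4
  [2] .#. => .  t=0,i=13
  [1] ..# => #  t=0,i=3
  [0] ... => #  t=0,i=2
  bits 10100011 = 163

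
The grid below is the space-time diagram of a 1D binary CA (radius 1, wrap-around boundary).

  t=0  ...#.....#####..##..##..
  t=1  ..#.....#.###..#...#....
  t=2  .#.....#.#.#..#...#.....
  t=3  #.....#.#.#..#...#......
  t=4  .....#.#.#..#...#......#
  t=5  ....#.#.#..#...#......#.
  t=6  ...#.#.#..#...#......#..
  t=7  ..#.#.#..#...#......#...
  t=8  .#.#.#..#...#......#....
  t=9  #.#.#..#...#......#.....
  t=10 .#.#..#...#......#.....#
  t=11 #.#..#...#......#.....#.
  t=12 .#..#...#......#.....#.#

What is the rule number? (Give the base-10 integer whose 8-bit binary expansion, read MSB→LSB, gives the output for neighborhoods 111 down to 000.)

162

  ### -> #   bit 7 = 1  t=0,i=10
  ##. -> .   bit 6 = 0  t=0,i=13
  #.# -> #   bit 5 = 1  t=1,i=9
  #.. -> .   bit 4 = 0  t=0,i=4
  .## -> .   bit 3 = 0  t=0,i=9
  .#. -> .   bit 2 = 0  t=0,i=3
  ..# -> #   bit 1 = 1  t=0,i=2
  ... -> .   bit 0 = 0  t=0,i=0
  bits 10100010 = 162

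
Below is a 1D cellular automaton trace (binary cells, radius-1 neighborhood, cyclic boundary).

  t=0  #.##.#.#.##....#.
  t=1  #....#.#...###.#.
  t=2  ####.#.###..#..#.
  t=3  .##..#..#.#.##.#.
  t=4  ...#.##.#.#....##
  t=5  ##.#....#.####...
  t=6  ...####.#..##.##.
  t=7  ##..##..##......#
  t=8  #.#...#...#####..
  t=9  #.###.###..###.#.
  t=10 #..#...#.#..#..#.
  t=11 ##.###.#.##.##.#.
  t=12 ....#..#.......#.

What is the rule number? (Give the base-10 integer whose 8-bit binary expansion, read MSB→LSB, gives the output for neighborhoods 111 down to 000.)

  [7] ### => #  t=1,i=12
  [6] ##. => .  t=0,i=3
  [5] #.# => .  t=0,i=1
  [4] #.. => #  t=0,i=11
  [3] .## => .  t=0,i=2
  [2] .#. => #  t=0,i=0
  [1] ..# => .  t=0,i=14
  [0] ... => #  t=0,i=12
  bits 10010101 = 149

149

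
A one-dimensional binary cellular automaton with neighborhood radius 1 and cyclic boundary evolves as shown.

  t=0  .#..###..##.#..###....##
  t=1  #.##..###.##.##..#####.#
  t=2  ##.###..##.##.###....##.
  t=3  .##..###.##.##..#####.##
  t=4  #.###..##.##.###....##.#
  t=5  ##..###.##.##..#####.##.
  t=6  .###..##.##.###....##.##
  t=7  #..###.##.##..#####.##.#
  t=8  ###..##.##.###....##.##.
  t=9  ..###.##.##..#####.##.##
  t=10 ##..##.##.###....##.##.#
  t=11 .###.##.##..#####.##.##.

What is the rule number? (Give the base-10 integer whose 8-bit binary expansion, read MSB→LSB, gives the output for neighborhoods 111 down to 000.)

115

  ### -> .   bit 7 = 0  t=0,i=5
  ##. -> #   bit 6 = 1  t=0,i=6
  #.# -> #   bit 5 = 1  t=0,i=0
  #.. -> #   bit 4 = 1  t=0,i=2
  .## -> .   bit 3 = 0  t=0,i=4
  .#. -> .   bit 2 = 0  t=0,i=1
  ..# -> #   bit 1 = 1  t=0,i=3
  ... -> #   bit 0 = 1  t=0,i=19
  bits 01110011 = 115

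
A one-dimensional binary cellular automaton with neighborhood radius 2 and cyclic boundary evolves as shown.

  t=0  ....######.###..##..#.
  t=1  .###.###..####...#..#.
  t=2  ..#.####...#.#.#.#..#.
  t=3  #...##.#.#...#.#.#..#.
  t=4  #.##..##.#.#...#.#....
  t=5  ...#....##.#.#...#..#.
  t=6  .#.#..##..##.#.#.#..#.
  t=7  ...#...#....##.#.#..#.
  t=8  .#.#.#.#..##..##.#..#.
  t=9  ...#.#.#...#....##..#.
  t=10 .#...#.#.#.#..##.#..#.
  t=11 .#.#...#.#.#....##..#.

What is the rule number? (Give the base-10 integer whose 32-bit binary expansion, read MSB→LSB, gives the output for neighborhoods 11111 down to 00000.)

  ##### -> #   bit 31 = 1  t=0,i=6
  ####. -> .   bit 30 = 0  t=0,i=8
  ###.# -> .   bit 29 = 0  t=0,i=9
  ###.. -> #   bit 28 = 1  t=0,i=13
  ##.## -> #   bit 27 = 1  t=0,i=10
  ##.#. -> #   bit 26 = 1  t=3,i=6
  ##..# -> .   bit 25 = 0  t=0,i=14
  ##... -> .   bit 24 = 0  t=1,i=14
  #.### -> #   bit 23 = 1  t=0,i=11
  #.##. -> .   bit 22 = 0  t=4,i=2
  #.#.# -> #   bit 21 = 1  t=2,i=13
  #.#.. -> #   bit 20 = 1  t=2,i=17
  #..## -> .   bit 19 = 0  t=0,i=15
  #..#. -> .   bit 18 = 0  t=0,i=19
  #...# -> #   bit 17 = 1  t=1,i=15
  #.... -> .   bit 16 = 0  t=0,i=0
  .#### -> #   bit 15 = 1  t=0,i=5
  .###. -> #   bit 14 = 1  t=0,i=12
  .##.# -> .   bit 13 = 0  t=3,i=5
  .##.. -> #   bit 12 = 1  t=0,i=17
  .#.## -> .   bit 11 = 0  t=2,i=3
  .#.#. -> .   bit 10 = 0  t=2,i=12
  .#..# -> .   bit 9 = 0  t=1,i=18
  .#... -> .   bit 8 = 0  t=0,i=21
  ..### -> .   bit 7 = 0  t=0,i=4
  ..##. -> .   bit 6 = 0  t=0,i=16
  ..#.# -> .   bit 5 = 0  t=2,i=2
  ..#.. -> #   bit 4 = 1  t=0,i=20
  ...## -> #   bit 3 = 1  t=0,i=3
  ...#. -> .   bit 2 = 0  t=1,i=16
  ....# -> #   bit 1 = 1  t=0,i=2
  ..... -> #   bit 0 = 1  t=0,i=1
  bits 10011100101100101101000000011011 = 2628964379

2628964379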